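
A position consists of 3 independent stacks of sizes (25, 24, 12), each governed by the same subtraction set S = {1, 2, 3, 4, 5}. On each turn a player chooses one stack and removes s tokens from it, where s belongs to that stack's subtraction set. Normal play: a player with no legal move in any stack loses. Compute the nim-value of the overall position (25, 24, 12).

All stacks use S = {1, 2, 3, 4, 5}:
G(0) = 0
G(1) = mex{0} = 1
G(2) = mex{1,0} = 2
G(3) = mex{2,1,0} = 3
G(4) = mex{3,2,1,0} = 4
G(5) = mex{4,3,2,1,0} = 5
G(6) = mex{5,4,3,2,1} = 0
G(7) = mex{0,5,4,3,2} = 1
G(8) = mex{1,0,5,4,3} = 2
G(9) = mex{2,1,0,5,4} = 3
G(10) = mex{3,2,1,0,5} = 4
G(11) = mex{4,3,2,1,0} = 5
G(12) = mex{5,4,3,2,1} = 0
G(13) = mex{0,5,4,3,2} = 1
G(14) = mex{1,0,5,4,3} = 2
G(15) = mex{2,1,0,5,4} = 3
G(16) = mex{3,2,1,0,5} = 4
G(17) = mex{4,3,2,1,0} = 5
G(18) = mex{5,4,3,2,1} = 0
G(19) = mex{0,5,4,3,2} = 1
G(20) = mex{1,0,5,4,3} = 2
G(21) = mex{2,1,0,5,4} = 3
G(22) = mex{3,2,1,0,5} = 4
G(23) = mex{4,3,2,1,0} = 5
G(24) = mex{5,4,3,2,1} = 0
G(25) = mex{0,5,4,3,2} = 1
Stack A: G(25) = 1.
Stack B: G(24) = 0.
Stack C: G(12) = 0.
Combined Grundy value = 1 ⊕ 0 ⊕ 0 = 1.

1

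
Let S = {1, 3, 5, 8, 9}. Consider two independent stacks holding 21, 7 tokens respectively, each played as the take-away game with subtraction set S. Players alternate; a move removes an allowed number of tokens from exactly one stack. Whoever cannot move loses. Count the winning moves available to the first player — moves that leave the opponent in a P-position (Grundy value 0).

All stacks use S = {1, 3, 5, 8, 9}:
n :  0  1  2  3  4  5  6  7  8  9 10 11 12 13 14 15 16 17 18 19 20 21
G :  0  1  0  1  0  1  0  1  2  3  2  3  2  3  2  3  0  1  0  1  0  1
Stack A: G(21) = 1.
Stack B: G(7) = 1.
Combined Grundy value = 1 ⊕ 1 = 0.
A winning move leaves total XOR = 0, i.e. changes one component's Grundy value g to g ⊕ X where X is the current total.
Stack A: target g' = 1⊕0 = 1, but every legal move changes the Grundy value (mex property), so 0 moves.
Stack B: target g' = 1⊕0 = 1, but every legal move changes the Grundy value (mex property), so 0 moves.

0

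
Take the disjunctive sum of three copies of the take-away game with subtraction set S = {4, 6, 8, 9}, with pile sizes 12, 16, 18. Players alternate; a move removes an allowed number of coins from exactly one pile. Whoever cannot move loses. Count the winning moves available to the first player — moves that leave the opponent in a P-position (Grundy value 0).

5

All piles use S = {4, 6, 8, 9}:
n :  0  1  2  3  4  5  6  7  8  9 10 11 12 13 14 15 16 17 18
G :  0  0  0  0  1  1  1  1  2  2  2  2  3  0  0  0  0  1  1
Pile A: G(12) = 3.
Pile B: G(16) = 0.
Pile C: G(18) = 1.
Combined Grundy value = 3 ⊕ 0 ⊕ 1 = 2.
A winning move leaves total XOR = 0, i.e. changes one component's Grundy value g to g ⊕ X where X is the current total.
Pile A: need g' = 3⊕2 = 1. Options: 12−4→G=2, 12−6→G=1, 12−8→G=1, 12−9→G=0. Hits: 2.
Pile B: need g' = 0⊕2 = 2. Options: 16−4→G=3, 16−6→G=2, 16−8→G=2, 16−9→G=1. Hits: 2.
Pile C: need g' = 1⊕2 = 3. Options: 18−4→G=0, 18−6→G=3, 18−8→G=2, 18−9→G=2. Hits: 1.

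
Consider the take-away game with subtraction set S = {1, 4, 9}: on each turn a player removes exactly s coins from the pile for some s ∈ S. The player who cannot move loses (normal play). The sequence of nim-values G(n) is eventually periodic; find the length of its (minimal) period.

5

G(0) = 0
G(1) = mex{0} = 1
G(2) = mex{1} = 0
G(3) = mex{0} = 1
G(4) = mex{1,0} = 2
G(5) = mex{2,1} = 0
G(6) = mex{0,0} = 1
G(7) = mex{1,1} = 0
G(8) = mex{0,2} = 1
G(9) = mex{1,0,0} = 2
G(10) = mex{2,1,1} = 0
G(11) = mex{0,0,0} = 1
G(12) = mex{1,1,1} = 0
G(13) = mex{0,2,2} = 1
G(14) = mex{1,0,0} = 2
G(15) = mex{2,1,1} = 0
G(n+5) = G(n) holds for n = 0,…,8 (a full window of length max(S) = 9), so the sequence is purely periodic with period 5.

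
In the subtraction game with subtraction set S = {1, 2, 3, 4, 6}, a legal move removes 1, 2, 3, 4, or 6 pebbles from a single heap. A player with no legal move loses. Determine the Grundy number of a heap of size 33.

3

G(0) = 0
G(1) = mex{0} = 1
G(2) = mex{1,0} = 2
G(3) = mex{2,1,0} = 3
G(4) = mex{3,2,1,0} = 4
G(5) = mex{4,3,2,1} = 0
G(6) = mex{0,4,3,2,0} = 1
G(7) = mex{1,0,4,3,1} = 2
G(8) = mex{2,1,0,4,2} = 3
G(9) = mex{3,2,1,0,3} = 4
G(10) = mex{4,3,2,1,4} = 0
G(11) = mex{0,4,3,2,0} = 1
G(12) = mex{1,0,4,3,1} = 2
G(13) = mex{2,1,0,4,2} = 3
G(14) = mex{3,2,1,0,3} = 4
G(15) = mex{4,3,2,1,4} = 0
G(16) = mex{0,4,3,2,0} = 1
G(17) = mex{1,0,4,3,1} = 2
G(18) = mex{2,1,0,4,2} = 3
G(19) = mex{3,2,1,0,3} = 4
G(20) = mex{4,3,2,1,4} = 0
G(21) = mex{0,4,3,2,0} = 1
G(22) = mex{1,0,4,3,1} = 2
G(23) = mex{2,1,0,4,2} = 3
G(24) = mex{3,2,1,0,3} = 4
G(25) = mex{4,3,2,1,4} = 0
G(26) = mex{0,4,3,2,0} = 1
G(27) = mex{1,0,4,3,1} = 2
G(28) = mex{2,1,0,4,2} = 3
G(29) = mex{3,2,1,0,3} = 4
G(30) = mex{4,3,2,1,4} = 0
G(31) = mex{0,4,3,2,0} = 1
G(32) = mex{1,0,4,3,1} = 2
G(33) = mex{2,1,0,4,2} = 3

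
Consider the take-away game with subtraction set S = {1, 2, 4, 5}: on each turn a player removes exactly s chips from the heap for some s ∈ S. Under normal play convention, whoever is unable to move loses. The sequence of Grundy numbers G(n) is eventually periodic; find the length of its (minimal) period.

G(0) = 0
G(1) = mex{0} = 1
G(2) = mex{1,0} = 2
G(3) = mex{2,1} = 0
G(4) = mex{0,2,0} = 1
G(5) = mex{1,0,1,0} = 2
G(6) = mex{2,1,2,1} = 0
G(7) = mex{0,2,0,2} = 1
G(8) = mex{1,0,1,0} = 2
G(9) = mex{2,1,2,1} = 0
G(10) = mex{0,2,0,2} = 1
G(11) = mex{1,0,1,0} = 2
G(12) = mex{2,1,2,1} = 0
G(13) = mex{0,2,0,2} = 1
G(14) = mex{1,0,1,0} = 2
G(n+3) = G(n) holds for n = 0,…,4 (a full window of length max(S) = 5), so the sequence is purely periodic with period 3.

3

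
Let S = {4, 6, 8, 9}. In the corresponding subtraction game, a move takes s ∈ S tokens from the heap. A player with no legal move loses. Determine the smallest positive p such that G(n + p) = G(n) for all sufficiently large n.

13

G(0) = 0
G(1) = mex{} = 0
G(2) = mex{} = 0
G(3) = mex{} = 0
G(4) = mex{0} = 1
G(5) = mex{0} = 1
G(6) = mex{0,0} = 1
G(7) = mex{0,0} = 1
G(8) = mex{1,0,0} = 2
G(9) = mex{1,0,0,0} = 2
G(10) = mex{1,1,0,0} = 2
G(11) = mex{1,1,0,0} = 2
G(12) = mex{2,1,1,0} = 3
G(13) = mex{2,1,1,1} = 0
G(14) = mex{2,2,1,1} = 0
G(15) = mex{2,2,1,1} = 0
G(16) = mex{3,2,2,1} = 0
G(17) = mex{0,2,2,2} = 1
G(18) = mex{0,3,2,2} = 1
G(19) = mex{0,0,2,2} = 1
G(20) = mex{0,0,3,2} = 1
G(21) = mex{1,0,0,3} = 2
G(22) = mex{1,0,0,0} = 2
G(23) = mex{1,1,0,0} = 2
G(24) = mex{1,1,0,0} = 2
G(25) = mex{2,1,1,0} = 3
G(26) = mex{2,1,1,1} = 0
G(27) = mex{2,2,1,1} = 0
G(n+13) = G(n) holds for n = 0,…,8 (a full window of length max(S) = 9), so the sequence is purely periodic with period 13.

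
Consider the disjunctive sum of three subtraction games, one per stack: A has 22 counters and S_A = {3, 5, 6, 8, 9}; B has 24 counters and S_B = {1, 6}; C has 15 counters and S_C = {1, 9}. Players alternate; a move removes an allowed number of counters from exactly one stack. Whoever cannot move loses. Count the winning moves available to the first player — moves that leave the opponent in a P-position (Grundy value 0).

Stack A, S = {3, 5, 6, 8, 9}:
n :  0  1  2  3  4  5  6  7  8  9 10 11 12 13 14 15 16 17 18 19 20 21 22
G :  0  0  0  1  1  1  2  2  2  3  3  3  0  0  0  1  1  1  2  2  2  3  3
G_A(22) = 3.
Stack B, S = {1, 6}:
n :  0  1  2  3  4  5  6  7  8  9 10 11 12 13 14 15 16 17 18 19 20 21 22 23 24
G :  0  1  0  1  0  1  2  0  1  0  1  0  1  2  0  1  0  1  0  1  2  0  1  0  1
G_B(24) = 1.
Stack C, S = {1, 9}:
G(0) = 0
G(1) = mex{0} = 1
G(2) = mex{1} = 0
G(3) = mex{0} = 1
G(4) = mex{1} = 0
G(5) = mex{0} = 1
G(6) = mex{1} = 0
G(7) = mex{0} = 1
G(8) = mex{1} = 0
G(9) = mex{0,0} = 1
G(10) = mex{1,1} = 0
G(11) = mex{0,0} = 1
G(12) = mex{1,1} = 0
G(13) = mex{0,0} = 1
G(14) = mex{1,1} = 0
G(15) = mex{0,0} = 1
G_C(15) = 1.
Combined Grundy value = 3 ⊕ 1 ⊕ 1 = 3.
A winning move leaves total XOR = 0, i.e. changes one component's Grundy value g to g ⊕ X where X is the current total.
Stack A: need g' = 3⊕3 = 0. Options: 22−3→G=2, 22−5→G=1, 22−6→G=1, 22−8→G=0, 22−9→G=0. Hits: 2.
Stack B: need g' = 1⊕3 = 2. Options: 24−1→G=0, 24−6→G=0. Hits: 0.
Stack C: need g' = 1⊕3 = 2. Options: 15−1→G=0, 15−9→G=0. Hits: 0.

2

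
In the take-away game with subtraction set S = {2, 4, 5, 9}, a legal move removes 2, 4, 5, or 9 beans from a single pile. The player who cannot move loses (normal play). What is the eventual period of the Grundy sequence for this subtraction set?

7

n :  0  1  2  3  4  5  6  7  8  9 10 11 12 13 14 15 16 17
G :  0  0  1  1  2  2  3  0  0  1  1  2  2  3  0  0  1  1
G(n+7) = G(n) holds for n = 0,…,8 (a full window of length max(S) = 9), so the sequence is purely periodic with period 7.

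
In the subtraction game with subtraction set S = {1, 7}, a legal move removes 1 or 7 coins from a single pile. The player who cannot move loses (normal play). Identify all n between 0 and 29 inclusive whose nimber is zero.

0, 2, 4, 6, 8, 10, 12, 14, 16, 18, 20, 22, 24, 26, 28

n :  0  1  2  3  4  5  6  7  8  9 10 11 12 13 14 15 16 17 18 19 20 21 22 23 24 25 26 27 28 29
G :  0  1  0  1  0  1  0  1  0  1  0  1  0  1  0  1  0  1  0  1  0  1  0  1  0  1  0  1  0  1
P-positions are exactly the n with G(n) = 0.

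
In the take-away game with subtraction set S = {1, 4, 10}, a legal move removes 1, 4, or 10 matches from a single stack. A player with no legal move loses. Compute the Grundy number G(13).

n :  0  1  2  3  4  5  6  7  8  9 10 11 12 13
G :  0  1  0  1  2  0  1  0  1  2  3  2  3  0

0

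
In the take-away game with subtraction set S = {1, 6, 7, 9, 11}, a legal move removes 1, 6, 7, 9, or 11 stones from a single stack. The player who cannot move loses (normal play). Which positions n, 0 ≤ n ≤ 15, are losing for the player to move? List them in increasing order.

G(0) = 0
G(1) = mex{0} = 1
G(2) = mex{1} = 0
G(3) = mex{0} = 1
G(4) = mex{1} = 0
G(5) = mex{0} = 1
G(6) = mex{1,0} = 2
G(7) = mex{2,1,0} = 3
G(8) = mex{3,0,1} = 2
G(9) = mex{2,1,0,0} = 3
G(10) = mex{3,0,1,1} = 2
G(11) = mex{2,1,0,0,0} = 3
G(12) = mex{3,2,1,1,1} = 0
G(13) = mex{0,3,2,0,0} = 1
G(14) = mex{1,2,3,1,1} = 0
G(15) = mex{0,3,2,2,0} = 1
P-positions are exactly the n with G(n) = 0.

0, 2, 4, 12, 14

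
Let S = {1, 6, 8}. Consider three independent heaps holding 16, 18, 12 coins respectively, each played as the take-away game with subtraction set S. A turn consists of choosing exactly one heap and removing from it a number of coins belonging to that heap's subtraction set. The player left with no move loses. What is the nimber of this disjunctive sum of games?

1

All heaps use S = {1, 6, 8}:
n :  0  1  2  3  4  5  6  7  8  9 10 11 12 13 14 15 16 17 18
G :  0  1  0  1  0  1  2  0  1  0  1  0  1  2  0  1  0  1  0
Heap A: G(16) = 0.
Heap B: G(18) = 0.
Heap C: G(12) = 1.
Combined Grundy value = 0 ⊕ 0 ⊕ 1 = 1.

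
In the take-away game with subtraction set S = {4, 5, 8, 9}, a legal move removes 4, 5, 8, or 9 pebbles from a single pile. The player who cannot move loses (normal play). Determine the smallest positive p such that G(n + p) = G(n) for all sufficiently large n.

13

G(0) = 0
G(1) = mex{} = 0
G(2) = mex{} = 0
G(3) = mex{} = 0
G(4) = mex{0} = 1
G(5) = mex{0,0} = 1
G(6) = mex{0,0} = 1
G(7) = mex{0,0} = 1
G(8) = mex{1,0,0} = 2
G(9) = mex{1,1,0,0} = 2
G(10) = mex{1,1,0,0} = 2
G(11) = mex{1,1,0,0} = 2
G(12) = mex{2,1,1,0} = 3
G(13) = mex{2,2,1,1} = 0
G(14) = mex{2,2,1,1} = 0
G(15) = mex{2,2,1,1} = 0
G(16) = mex{3,2,2,1} = 0
G(17) = mex{0,3,2,2} = 1
G(18) = mex{0,0,2,2} = 1
G(19) = mex{0,0,2,2} = 1
G(20) = mex{0,0,3,2} = 1
G(21) = mex{1,0,0,3} = 2
G(22) = mex{1,1,0,0} = 2
G(23) = mex{1,1,0,0} = 2
G(24) = mex{1,1,0,0} = 2
G(25) = mex{2,1,1,0} = 3
G(26) = mex{2,2,1,1} = 0
G(27) = mex{2,2,1,1} = 0
G(n+13) = G(n) holds for n = 0,…,8 (a full window of length max(S) = 9), so the sequence is purely periodic with period 13.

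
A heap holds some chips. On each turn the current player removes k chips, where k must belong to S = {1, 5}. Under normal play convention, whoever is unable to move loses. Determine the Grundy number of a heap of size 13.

1

n :  0  1  2  3  4  5  6  7  8  9 10 11 12 13
G :  0  1  0  1  0  1  0  1  0  1  0  1  0  1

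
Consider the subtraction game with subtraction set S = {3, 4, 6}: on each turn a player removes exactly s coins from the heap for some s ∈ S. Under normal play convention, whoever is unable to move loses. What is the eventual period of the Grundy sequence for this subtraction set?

9

n :  0  1  2  3  4  5  6  7  8  9 10 11 12 13 14 15 16 17 18 19
G :  0  0  0  1  1  1  2  2  2  0  0  0  1  1  1  2  2  2  0  0
G(n+9) = G(n) holds for n = 0,…,5 (a full window of length max(S) = 6), so the sequence is purely periodic with period 9.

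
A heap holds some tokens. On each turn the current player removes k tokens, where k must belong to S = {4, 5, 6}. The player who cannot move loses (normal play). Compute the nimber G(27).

n :  0  1  2  3  4  5  6  7  8  9 10 11 12 13 14 15 16 17 18 19 20 21 22 23 24 25 26 27
G :  0  0  0  0  1  1  1  1  2  2  0  0  0  0  1  1  1  1  2  2  0  0  0  0  1  1  1  1

1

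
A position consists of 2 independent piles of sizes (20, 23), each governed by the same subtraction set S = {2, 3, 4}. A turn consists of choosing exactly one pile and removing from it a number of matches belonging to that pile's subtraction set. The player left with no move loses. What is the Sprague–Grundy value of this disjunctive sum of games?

All piles use S = {2, 3, 4}:
n :  0  1  2  3  4  5  6  7  8  9 10 11 12 13 14 15 16 17 18 19 20 21 22 23
G :  0  0  1  1  2  2  0  0  1  1  2  2  0  0  1  1  2  2  0  0  1  1  2  2
Pile A: G(20) = 1.
Pile B: G(23) = 2.
Combined Grundy value = 1 ⊕ 2 = 3.

3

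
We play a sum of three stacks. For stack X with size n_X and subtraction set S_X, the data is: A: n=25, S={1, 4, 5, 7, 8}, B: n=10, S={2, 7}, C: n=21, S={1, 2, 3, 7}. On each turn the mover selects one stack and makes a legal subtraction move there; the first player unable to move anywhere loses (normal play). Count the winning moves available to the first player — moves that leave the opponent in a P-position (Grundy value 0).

0

Stack A, S = {1, 4, 5, 7, 8}:
G(0) = 0
G(1) = mex{0} = 1
G(2) = mex{1} = 0
G(3) = mex{0} = 1
G(4) = mex{1,0} = 2
G(5) = mex{2,1,0} = 3
G(6) = mex{3,0,1} = 2
G(7) = mex{2,1,0,0} = 3
G(8) = mex{3,2,1,1,0} = 4
G(9) = mex{4,3,2,0,1} = 5
G(10) = mex{5,2,3,1,0} = 4
G(11) = mex{4,3,2,2,1} = 0
G(12) = mex{0,4,3,3,2} = 1
G(13) = mex{1,5,4,2,3} = 0
G(14) = mex{0,4,5,3,2} = 1
G(15) = mex{1,0,4,4,3} = 2
G(16) = mex{2,1,0,5,4} = 3
G(17) = mex{3,0,1,4,5} = 2
G(18) = mex{2,1,0,0,4} = 3
G(19) = mex{3,2,1,1,0} = 4
G(20) = mex{4,3,2,0,1} = 5
G(21) = mex{5,2,3,1,0} = 4
G(22) = mex{4,3,2,2,1} = 0
G(23) = mex{0,4,3,3,2} = 1
G(24) = mex{1,5,4,2,3} = 0
G(25) = mex{0,4,5,3,2} = 1
G_A(25) = 1.
Stack B, S = {2, 7}:
n :  0  1  2  3  4  5  6  7  8  9 10
G :  0  0  1  1  0  0  1  1  2  0  0
G_B(10) = 0.
Stack C, S = {1, 2, 3, 7}:
G(0) = 0
G(1) = mex{0} = 1
G(2) = mex{1,0} = 2
G(3) = mex{2,1,0} = 3
G(4) = mex{3,2,1} = 0
G(5) = mex{0,3,2} = 1
G(6) = mex{1,0,3} = 2
G(7) = mex{2,1,0,0} = 3
G(8) = mex{3,2,1,1} = 0
G(9) = mex{0,3,2,2} = 1
G(10) = mex{1,0,3,3} = 2
G(11) = mex{2,1,0,0} = 3
G(12) = mex{3,2,1,1} = 0
G(13) = mex{0,3,2,2} = 1
G(14) = mex{1,0,3,3} = 2
G(15) = mex{2,1,0,0} = 3
G(16) = mex{3,2,1,1} = 0
G(17) = mex{0,3,2,2} = 1
G(18) = mex{1,0,3,3} = 2
G(19) = mex{2,1,0,0} = 3
G(20) = mex{3,2,1,1} = 0
G(21) = mex{0,3,2,2} = 1
G_C(21) = 1.
Combined Grundy value = 1 ⊕ 0 ⊕ 1 = 0.
A winning move leaves total XOR = 0, i.e. changes one component's Grundy value g to g ⊕ X where X is the current total.
Stack A: target g' = 1⊕0 = 1, but every legal move changes the Grundy value (mex property), so 0 moves.
Stack B: target g' = 0⊕0 = 0, but every legal move changes the Grundy value (mex property), so 0 moves.
Stack C: target g' = 1⊕0 = 1, but every legal move changes the Grundy value (mex property), so 0 moves.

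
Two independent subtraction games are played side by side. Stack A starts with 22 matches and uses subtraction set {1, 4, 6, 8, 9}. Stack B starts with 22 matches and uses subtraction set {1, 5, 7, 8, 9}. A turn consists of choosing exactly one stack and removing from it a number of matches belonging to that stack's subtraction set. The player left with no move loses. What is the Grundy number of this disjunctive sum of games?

Stack A, S = {1, 4, 6, 8, 9}:
n :  0  1  2  3  4  5  6  7  8  9 10 11 12 13 14 15 16 17 18 19 20 21 22
G :  0  1  0  1  2  0  1  0  1  2  3  2  0  1  2  3  2  0  1  0  1  2  0
G_A(22) = 0.
Stack B, S = {1, 5, 7, 8, 9}:
n :  0  1  2  3  4  5  6  7  8  9 10 11 12 13 14 15 16 17 18 19 20 21 22
G :  0  1  0  1  0  1  0  1  2  3  2  3  2  3  2  3  0  1  0  1  0  1  0
G_B(22) = 0.
Combined Grundy value = 0 ⊕ 0 = 0.

0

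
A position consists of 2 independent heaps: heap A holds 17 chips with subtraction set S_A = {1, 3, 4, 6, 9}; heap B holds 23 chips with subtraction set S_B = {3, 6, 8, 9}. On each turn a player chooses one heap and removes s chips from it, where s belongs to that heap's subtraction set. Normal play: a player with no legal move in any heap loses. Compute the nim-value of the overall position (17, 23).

Heap A, S = {1, 3, 4, 6, 9}:
n :  0  1  2  3  4  5  6  7  8  9 10 11 12 13 14 15 16 17
G :  0  1  0  1  2  3  2  0  1  4  3  2  0  1  0  1  2  3
G_A(17) = 3.
Heap B, S = {3, 6, 8, 9}:
G(0) = 0
G(1) = mex{} = 0
G(2) = mex{} = 0
G(3) = mex{0} = 1
G(4) = mex{0} = 1
G(5) = mex{0} = 1
G(6) = mex{1,0} = 2
G(7) = mex{1,0} = 2
G(8) = mex{1,0,0} = 2
G(9) = mex{2,1,0,0} = 3
G(10) = mex{2,1,0,0} = 3
G(11) = mex{2,1,1,0} = 3
G(12) = mex{3,2,1,1} = 0
G(13) = mex{3,2,1,1} = 0
G(14) = mex{3,2,2,1} = 0
G(15) = mex{0,3,2,2} = 1
G(16) = mex{0,3,2,2} = 1
G(17) = mex{0,3,3,2} = 1
G(18) = mex{1,0,3,3} = 2
G(19) = mex{1,0,3,3} = 2
G(20) = mex{1,0,0,3} = 2
G(21) = mex{2,1,0,0} = 3
G(22) = mex{2,1,0,0} = 3
G(23) = mex{2,1,1,0} = 3
G_B(23) = 3.
Combined Grundy value = 3 ⊕ 3 = 0.

0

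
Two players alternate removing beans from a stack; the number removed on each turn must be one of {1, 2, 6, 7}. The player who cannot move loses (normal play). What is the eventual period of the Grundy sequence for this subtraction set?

8

n :  0  1  2  3  4  5  6  7  8  9 10 11 12 13 14 15 16 17
G :  0  1  2  0  1  2  3  4  0  1  2  0  1  2  3  4  0  1
G(n+8) = G(n) holds for n = 0,…,6 (a full window of length max(S) = 7), so the sequence is purely periodic with period 8.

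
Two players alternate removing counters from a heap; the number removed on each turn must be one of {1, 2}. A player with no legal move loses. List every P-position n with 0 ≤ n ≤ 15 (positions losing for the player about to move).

n :  0  1  2  3  4  5  6  7  8  9 10 11 12 13 14 15
G :  0  1  2  0  1  2  0  1  2  0  1  2  0  1  2  0
P-positions are exactly the n with G(n) = 0.

0, 3, 6, 9, 12, 15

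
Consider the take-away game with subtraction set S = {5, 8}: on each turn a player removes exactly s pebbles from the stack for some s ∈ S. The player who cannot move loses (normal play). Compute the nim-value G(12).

2

n :  0  1  2  3  4  5  6  7  8  9 10 11 12
G :  0  0  0  0  0  1  1  1  1  1  2  2  2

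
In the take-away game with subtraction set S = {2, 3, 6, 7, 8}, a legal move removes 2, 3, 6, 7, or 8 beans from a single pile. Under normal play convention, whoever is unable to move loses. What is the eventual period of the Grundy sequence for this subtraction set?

14

n :  0  1  2  3  4  5  6  7  8  9 10 11 12 13 14 15 16 17 18 19 20 21 22 23 24 25 26 27 28 29
G :  0  0  1  1  2  0  3  1  2  2  0  3  1  2  0  0  1  1  2  0  3  1  2  2  0  3  1  2  0  0
G(n+14) = G(n) holds for n = 0,…,7 (a full window of length max(S) = 8), so the sequence is purely periodic with period 14.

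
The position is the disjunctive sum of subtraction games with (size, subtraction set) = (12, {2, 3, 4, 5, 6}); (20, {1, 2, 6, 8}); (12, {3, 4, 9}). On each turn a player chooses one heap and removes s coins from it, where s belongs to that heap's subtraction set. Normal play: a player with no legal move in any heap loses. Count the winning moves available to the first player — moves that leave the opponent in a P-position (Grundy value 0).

3

Heap A, S = {2, 3, 4, 5, 6}:
G(0) = 0
G(1) = mex{} = 0
G(2) = mex{0} = 1
G(3) = mex{0,0} = 1
G(4) = mex{1,0,0} = 2
G(5) = mex{1,1,0,0} = 2
G(6) = mex{2,1,1,0,0} = 3
G(7) = mex{2,2,1,1,0} = 3
G(8) = mex{3,2,2,1,1} = 0
G(9) = mex{3,3,2,2,1} = 0
G(10) = mex{0,3,3,2,2} = 1
G(11) = mex{0,0,3,3,2} = 1
G(12) = mex{1,0,0,3,3} = 2
G_A(12) = 2.
Heap B, S = {1, 2, 6, 8}:
n :  0  1  2  3  4  5  6  7  8  9 10 11 12 13 14 15 16 17 18 19 20
G :  0  1  2  0  1  2  3  0  1  2  0  1  2  3  0  1  2  0  1  2  3
G_B(20) = 3.
Heap C, S = {3, 4, 9}:
n :  0  1  2  3  4  5  6  7  8  9 10 11 12
G :  0  0  0  1  1  1  2  0  0  3  1  1  2
G_C(12) = 2.
Combined Grundy value = 2 ⊕ 3 ⊕ 2 = 3.
A winning move leaves total XOR = 0, i.e. changes one component's Grundy value g to g ⊕ X where X is the current total.
Heap A: need g' = 2⊕3 = 1. Options: 12−2→G=1, 12−3→G=0, 12−4→G=0, 12−5→G=3, 12−6→G=3. Hits: 1.
Heap B: need g' = 3⊕3 = 0. Options: 20−1→G=2, 20−2→G=1, 20−6→G=0, 20−8→G=2. Hits: 1.
Heap C: need g' = 2⊕3 = 1. Options: 12−3→G=3, 12−4→G=0, 12−9→G=1. Hits: 1.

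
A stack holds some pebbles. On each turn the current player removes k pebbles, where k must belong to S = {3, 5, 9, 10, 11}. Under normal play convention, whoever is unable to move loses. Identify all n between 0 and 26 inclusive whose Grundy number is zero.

0, 1, 2, 8, 14, 15, 16, 22

n :  0  1  2  3  4  5  6  7  8  9 10 11 12 13 14 15 16 17 18 19 20 21 22 23 24 25 26
G :  0  0  0  1  1  1  2  2  0  3  3  1  4  2  0  0  0  1  1  1  2  2  0  3  3  1  4
P-positions are exactly the n with G(n) = 0.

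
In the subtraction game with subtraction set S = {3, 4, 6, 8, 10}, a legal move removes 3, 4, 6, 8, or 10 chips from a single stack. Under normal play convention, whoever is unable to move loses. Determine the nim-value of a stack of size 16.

1

G(0) = 0
G(1) = mex{} = 0
G(2) = mex{} = 0
G(3) = mex{0} = 1
G(4) = mex{0,0} = 1
G(5) = mex{0,0} = 1
G(6) = mex{1,0,0} = 2
G(7) = mex{1,1,0} = 2
G(8) = mex{1,1,0,0} = 2
G(9) = mex{2,1,1,0} = 3
G(10) = mex{2,2,1,0,0} = 3
G(11) = mex{2,2,1,1,0} = 3
G(12) = mex{3,2,2,1,0} = 4
G(13) = mex{3,3,2,1,1} = 0
G(14) = mex{3,3,2,2,1} = 0
G(15) = mex{4,3,3,2,1} = 0
G(16) = mex{0,4,3,2,2} = 1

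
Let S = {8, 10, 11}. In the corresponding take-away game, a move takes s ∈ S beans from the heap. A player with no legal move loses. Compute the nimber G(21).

0

G(0) = 0
G(1) = mex{} = 0
G(2) = mex{} = 0
G(3) = mex{} = 0
G(4) = mex{} = 0
G(5) = mex{} = 0
G(6) = mex{} = 0
G(7) = mex{} = 0
G(8) = mex{0} = 1
G(9) = mex{0} = 1
G(10) = mex{0,0} = 1
G(11) = mex{0,0,0} = 1
G(12) = mex{0,0,0} = 1
G(13) = mex{0,0,0} = 1
G(14) = mex{0,0,0} = 1
G(15) = mex{0,0,0} = 1
G(16) = mex{1,0,0} = 2
G(17) = mex{1,0,0} = 2
G(18) = mex{1,1,0} = 2
G(19) = mex{1,1,1} = 0
G(20) = mex{1,1,1} = 0
G(21) = mex{1,1,1} = 0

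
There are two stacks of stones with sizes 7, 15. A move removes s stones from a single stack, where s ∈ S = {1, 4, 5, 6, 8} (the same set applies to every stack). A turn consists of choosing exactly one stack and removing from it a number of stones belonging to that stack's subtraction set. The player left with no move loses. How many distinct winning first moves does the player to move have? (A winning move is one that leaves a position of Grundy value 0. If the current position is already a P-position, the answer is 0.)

3

All stacks use S = {1, 4, 5, 6, 8}:
n :  0  1  2  3  4  5  6  7  8  9 10 11 12 13 14 15
G :  0  1  0  1  2  3  2  3  4  0  1  0  1  2  3  2
Stack A: G(7) = 3.
Stack B: G(15) = 2.
Combined Grundy value = 3 ⊕ 2 = 1.
A winning move leaves total XOR = 0, i.e. changes one component's Grundy value g to g ⊕ X where X is the current total.
Stack A: need g' = 3⊕1 = 2. Options: 7−1→G=2, 7−4→G=1, 7−5→G=0, 7−6→G=1. Hits: 1.
Stack B: need g' = 2⊕1 = 3. Options: 15−1→G=3, 15−4→G=0, 15−5→G=1, 15−6→G=0, 15−8→G=3. Hits: 2.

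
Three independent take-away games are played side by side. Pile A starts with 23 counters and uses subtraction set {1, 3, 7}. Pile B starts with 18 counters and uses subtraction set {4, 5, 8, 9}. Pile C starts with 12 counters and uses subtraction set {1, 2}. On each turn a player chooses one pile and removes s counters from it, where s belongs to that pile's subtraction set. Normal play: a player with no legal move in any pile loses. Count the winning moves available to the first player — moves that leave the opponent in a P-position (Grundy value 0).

0

Pile A, S = {1, 3, 7}:
G(0) = 0
G(1) = mex{0} = 1
G(2) = mex{1} = 0
G(3) = mex{0,0} = 1
G(4) = mex{1,1} = 0
G(5) = mex{0,0} = 1
G(6) = mex{1,1} = 0
G(7) = mex{0,0,0} = 1
G(8) = mex{1,1,1} = 0
G(9) = mex{0,0,0} = 1
G(10) = mex{1,1,1} = 0
G(11) = mex{0,0,0} = 1
G(12) = mex{1,1,1} = 0
G(13) = mex{0,0,0} = 1
G(14) = mex{1,1,1} = 0
G(15) = mex{0,0,0} = 1
G(16) = mex{1,1,1} = 0
G(17) = mex{0,0,0} = 1
G(18) = mex{1,1,1} = 0
G(19) = mex{0,0,0} = 1
G(20) = mex{1,1,1} = 0
G(21) = mex{0,0,0} = 1
G(22) = mex{1,1,1} = 0
G(23) = mex{0,0,0} = 1
G_A(23) = 1.
Pile B, S = {4, 5, 8, 9}:
n :  0  1  2  3  4  5  6  7  8  9 10 11 12 13 14 15 16 17 18
G :  0  0  0  0  1  1  1  1  2  2  2  2  3  0  0  0  0  1  1
G_B(18) = 1.
Pile C, S = {1, 2}:
n :  0  1  2  3  4  5  6  7  8  9 10 11 12
G :  0  1  2  0  1  2  0  1  2  0  1  2  0
G_C(12) = 0.
Combined Grundy value = 1 ⊕ 1 ⊕ 0 = 0.
A winning move leaves total XOR = 0, i.e. changes one component's Grundy value g to g ⊕ X where X is the current total.
Pile A: target g' = 1⊕0 = 1, but every legal move changes the Grundy value (mex property), so 0 moves.
Pile B: target g' = 1⊕0 = 1, but every legal move changes the Grundy value (mex property), so 0 moves.
Pile C: target g' = 0⊕0 = 0, but every legal move changes the Grundy value (mex property), so 0 moves.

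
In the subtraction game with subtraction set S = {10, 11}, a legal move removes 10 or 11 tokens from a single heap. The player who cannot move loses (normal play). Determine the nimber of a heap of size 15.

n :  0  1  2  3  4  5  6  7  8  9 10 11 12 13 14 15
G :  0  0  0  0  0  0  0  0  0  0  1  1  1  1  1  1

1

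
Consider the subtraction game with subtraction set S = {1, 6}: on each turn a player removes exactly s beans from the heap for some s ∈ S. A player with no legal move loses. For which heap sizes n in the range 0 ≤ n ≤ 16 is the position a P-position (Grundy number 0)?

G(0) = 0
G(1) = mex{0} = 1
G(2) = mex{1} = 0
G(3) = mex{0} = 1
G(4) = mex{1} = 0
G(5) = mex{0} = 1
G(6) = mex{1,0} = 2
G(7) = mex{2,1} = 0
G(8) = mex{0,0} = 1
G(9) = mex{1,1} = 0
G(10) = mex{0,0} = 1
G(11) = mex{1,1} = 0
G(12) = mex{0,2} = 1
G(13) = mex{1,0} = 2
G(14) = mex{2,1} = 0
G(15) = mex{0,0} = 1
G(16) = mex{1,1} = 0
P-positions are exactly the n with G(n) = 0.

0, 2, 4, 7, 9, 11, 14, 16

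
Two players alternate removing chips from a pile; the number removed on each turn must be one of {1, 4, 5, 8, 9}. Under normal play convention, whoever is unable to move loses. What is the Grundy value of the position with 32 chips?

4

n :  0  1  2  3  4  5  6  7  8  9 10 11 12 13 14 15 16 17 18 19 20 21 22 23 24 25 26 27 28 29 30 31 32
G :  0  1  0  1  2  3  2  3  4  5  4  5  0  1  0  1  2  3  2  3  4  5  4  5  0  1  0  1  2  3  2  3  4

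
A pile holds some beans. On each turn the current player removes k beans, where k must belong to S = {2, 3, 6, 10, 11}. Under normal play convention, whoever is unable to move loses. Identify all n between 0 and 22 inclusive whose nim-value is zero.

G(0) = 0
G(1) = mex{} = 0
G(2) = mex{0} = 1
G(3) = mex{0,0} = 1
G(4) = mex{1,0} = 2
G(5) = mex{1,1} = 0
G(6) = mex{2,1,0} = 3
G(7) = mex{0,2,0} = 1
G(8) = mex{3,0,1} = 2
G(9) = mex{1,3,1} = 0
G(10) = mex{2,1,2,0} = 3
G(11) = mex{0,2,0,0,0} = 1
G(12) = mex{3,0,3,1,0} = 2
G(13) = mex{1,3,1,1,1} = 0
G(14) = mex{2,1,2,2,1} = 0
G(15) = mex{0,2,0,0,2} = 1
G(16) = mex{0,0,3,3,0} = 1
G(17) = mex{1,0,1,1,3} = 2
G(18) = mex{1,1,2,2,1} = 0
G(19) = mex{2,1,0,0,2} = 3
G(20) = mex{0,2,0,3,0} = 1
G(21) = mex{3,0,1,1,3} = 2
G(22) = mex{1,3,1,2,1} = 0
P-positions are exactly the n with G(n) = 0.

0, 1, 5, 9, 13, 14, 18, 22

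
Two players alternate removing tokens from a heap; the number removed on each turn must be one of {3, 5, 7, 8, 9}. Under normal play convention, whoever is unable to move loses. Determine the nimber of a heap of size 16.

n :  0  1  2  3  4  5  6  7  8  9 10 11 12 13 14 15 16
G :  0  0  0  1  1  1  2  2  2  3  3  3  0  0  0  1  1

1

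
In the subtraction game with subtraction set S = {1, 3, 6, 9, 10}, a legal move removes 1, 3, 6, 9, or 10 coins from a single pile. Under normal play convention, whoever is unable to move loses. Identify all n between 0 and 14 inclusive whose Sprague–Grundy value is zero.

0, 2, 4

n :  0  1  2  3  4  5  6  7  8  9 10 11 12 13 14
G :  0  1  0  1  0  1  2  3  2  3  2  3  4  5  4
P-positions are exactly the n with G(n) = 0.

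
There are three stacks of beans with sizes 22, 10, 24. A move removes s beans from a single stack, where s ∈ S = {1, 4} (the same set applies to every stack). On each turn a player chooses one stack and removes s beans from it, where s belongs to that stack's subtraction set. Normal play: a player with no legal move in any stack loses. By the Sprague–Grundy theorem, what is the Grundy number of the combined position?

All stacks use S = {1, 4}:
G(0) = 0
G(1) = mex{0} = 1
G(2) = mex{1} = 0
G(3) = mex{0} = 1
G(4) = mex{1,0} = 2
G(5) = mex{2,1} = 0
G(6) = mex{0,0} = 1
G(7) = mex{1,1} = 0
G(8) = mex{0,2} = 1
G(9) = mex{1,0} = 2
G(10) = mex{2,1} = 0
G(11) = mex{0,0} = 1
G(12) = mex{1,1} = 0
G(13) = mex{0,2} = 1
G(14) = mex{1,0} = 2
G(15) = mex{2,1} = 0
G(16) = mex{0,0} = 1
G(17) = mex{1,1} = 0
G(18) = mex{0,2} = 1
G(19) = mex{1,0} = 2
G(20) = mex{2,1} = 0
G(21) = mex{0,0} = 1
G(22) = mex{1,1} = 0
G(23) = mex{0,2} = 1
G(24) = mex{1,0} = 2
Stack A: G(22) = 0.
Stack B: G(10) = 0.
Stack C: G(24) = 2.
Combined Grundy value = 0 ⊕ 0 ⊕ 2 = 2.

2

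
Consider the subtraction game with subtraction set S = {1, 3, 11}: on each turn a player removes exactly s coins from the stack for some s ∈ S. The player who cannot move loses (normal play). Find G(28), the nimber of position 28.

n :  0  1  2  3  4  5  6  7  8  9 10 11 12 13 14 15 16 17 18 19 20 21 22 23 24 25 26 27 28
G :  0  1  0  1  0  1  0  1  0  1  0  1  0  1  0  1  0  1  0  1  0  1  0  1  0  1  0  1  0

0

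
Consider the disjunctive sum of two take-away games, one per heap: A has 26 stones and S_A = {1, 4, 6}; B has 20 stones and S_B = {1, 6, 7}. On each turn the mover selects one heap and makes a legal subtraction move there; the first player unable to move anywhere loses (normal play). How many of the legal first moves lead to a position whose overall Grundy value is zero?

1

Heap A, S = {1, 4, 6}:
n :  0  1  2  3  4  5  6  7  8  9 10 11 12 13 14 15 16 17 18 19 20 21 22 23 24 25 26
G :  0  1  0  1  2  0  1  0  1  2  0  1  0  1  2  0  1  0  1  2  0  1  0  1  2  0  1
G_A(26) = 1.
Heap B, S = {1, 6, 7}:
n :  0  1  2  3  4  5  6  7  8  9 10 11 12 13 14 15 16 17 18 19 20
G :  0  1  0  1  0  1  2  3  2  3  2  3  0  1  0  1  0  1  2  3  2
G_B(20) = 2.
Combined Grundy value = 1 ⊕ 2 = 3.
A winning move leaves total XOR = 0, i.e. changes one component's Grundy value g to g ⊕ X where X is the current total.
Heap A: need g' = 1⊕3 = 2. Options: 26−1→G=0, 26−4→G=0, 26−6→G=0. Hits: 0.
Heap B: need g' = 2⊕3 = 1. Options: 20−1→G=3, 20−6→G=0, 20−7→G=1. Hits: 1.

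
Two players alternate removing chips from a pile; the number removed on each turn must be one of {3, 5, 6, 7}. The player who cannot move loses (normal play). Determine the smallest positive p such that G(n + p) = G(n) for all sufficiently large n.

10

n :  0  1  2  3  4  5  6  7  8  9 10 11 12 13 14 15 16 17 18 19 20 21
G :  0  0  0  1  1  1  2  2  2  3  0  0  0  1  1  1  2  2  2  3  0  0
G(n+10) = G(n) holds for n = 0,…,6 (a full window of length max(S) = 7), so the sequence is purely periodic with period 10.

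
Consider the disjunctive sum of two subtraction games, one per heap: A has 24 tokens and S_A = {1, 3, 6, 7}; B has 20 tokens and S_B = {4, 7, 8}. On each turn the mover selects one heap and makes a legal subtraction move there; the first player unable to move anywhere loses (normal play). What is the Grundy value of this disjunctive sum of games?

2

Heap A, S = {1, 3, 6, 7}:
n :  0  1  2  3  4  5  6  7  8  9 10 11 12 13 14 15 16 17 18 19 20 21 22 23 24
G :  0  1  0  1  0  1  2  3  2  3  2  3  0  1  0  1  0  1  2  3  2  3  2  3  0
G_A(24) = 0.
Heap B, S = {4, 7, 8}:
n :  0  1  2  3  4  5  6  7  8  9 10 11 12 13 14 15 16 17 18 19 20
G :  0  0  0  0  1  1  1  1  2  2  2  2  0  0  0  0  1  1  1  1  2
G_B(20) = 2.
Combined Grundy value = 0 ⊕ 2 = 2.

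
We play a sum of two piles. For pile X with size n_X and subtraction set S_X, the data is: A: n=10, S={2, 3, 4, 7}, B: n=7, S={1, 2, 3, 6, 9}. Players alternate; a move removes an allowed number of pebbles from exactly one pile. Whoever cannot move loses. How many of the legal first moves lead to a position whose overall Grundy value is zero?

Pile A, S = {2, 3, 4, 7}:
G(0) = 0
G(1) = mex{} = 0
G(2) = mex{0} = 1
G(3) = mex{0,0} = 1
G(4) = mex{1,0,0} = 2
G(5) = mex{1,1,0} = 2
G(6) = mex{2,1,1} = 0
G(7) = mex{2,2,1,0} = 3
G(8) = mex{0,2,2,0} = 1
G(9) = mex{3,0,2,1} = 4
G(10) = mex{1,3,0,1} = 2
G_A(10) = 2.
Pile B, S = {1, 2, 3, 6, 9}:
n : 0 1 2 3 4 5 6 7
G : 0 1 2 3 0 1 2 3
G_B(7) = 3.
Combined Grundy value = 2 ⊕ 3 = 1.
A winning move leaves total XOR = 0, i.e. changes one component's Grundy value g to g ⊕ X where X is the current total.
Pile A: need g' = 2⊕1 = 3. Options: 10−2→G=1, 10−3→G=3, 10−4→G=0, 10−7→G=1. Hits: 1.
Pile B: need g' = 3⊕1 = 2. Options: 7−1→G=2, 7−2→G=1, 7−3→G=0, 7−6→G=1. Hits: 1.

2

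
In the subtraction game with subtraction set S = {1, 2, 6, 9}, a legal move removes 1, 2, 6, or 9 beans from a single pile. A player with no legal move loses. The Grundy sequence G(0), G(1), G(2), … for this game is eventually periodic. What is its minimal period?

n :  0  1  2  3  4  5  6  7  8  9 10 11 12 13 14 15 16 17
G :  0  1  2  0  1  2  3  0  1  2  0  1  2  3  0  1  2  0
G(n+7) = G(n) holds for n = 0,…,8 (a full window of length max(S) = 9), so the sequence is purely periodic with period 7.

7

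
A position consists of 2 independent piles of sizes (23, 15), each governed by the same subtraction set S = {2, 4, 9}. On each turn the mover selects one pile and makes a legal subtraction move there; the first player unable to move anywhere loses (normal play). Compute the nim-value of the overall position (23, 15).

All piles use S = {2, 4, 9}:
n :  0  1  2  3  4  5  6  7  8  9 10 11 12 13 14 15 16 17 18 19 20 21 22 23
G :  0  0  1  1  2  2  0  0  1  1  2  2  0  0  1  1  2  2  0  0  1  1  2  2
Pile A: G(23) = 2.
Pile B: G(15) = 1.
Combined Grundy value = 2 ⊕ 1 = 3.

3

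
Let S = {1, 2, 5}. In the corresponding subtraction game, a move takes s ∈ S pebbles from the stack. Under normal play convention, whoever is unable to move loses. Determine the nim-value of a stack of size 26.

n :  0  1  2  3  4  5  6  7  8  9 10 11 12 13 14 15 16 17 18 19 20 21 22 23 24 25 26
G :  0  1  2  0  1  2  0  1  2  0  1  2  0  1  2  0  1  2  0  1  2  0  1  2  0  1  2

2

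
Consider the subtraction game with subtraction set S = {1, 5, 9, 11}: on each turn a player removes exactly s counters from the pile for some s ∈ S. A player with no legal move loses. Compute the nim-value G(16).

0

n :  0  1  2  3  4  5  6  7  8  9 10 11 12 13 14 15 16
G :  0  1  0  1  0  1  0  1  0  1  0  1  0  1  0  1  0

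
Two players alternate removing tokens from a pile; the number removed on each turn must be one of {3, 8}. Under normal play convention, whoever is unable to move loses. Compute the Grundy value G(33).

n :  0  1  2  3  4  5  6  7  8  9 10 11 12 13 14 15 16 17 18 19 20 21 22 23 24 25 26 27 28 29 30 31 32 33
G :  0  0  0  1  1  1  0  0  2  1  1  0  0  0  1  1  1  0  0  2  1  1  0  0  0  1  1  1  0  0  2  1  1  0

0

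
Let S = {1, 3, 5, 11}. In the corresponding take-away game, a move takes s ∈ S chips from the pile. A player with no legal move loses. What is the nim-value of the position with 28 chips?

0

n :  0  1  2  3  4  5  6  7  8  9 10 11 12 13 14 15 16 17 18 19 20 21 22 23 24 25 26 27 28
G :  0  1  0  1  0  1  0  1  0  1  0  1  0  1  0  1  0  1  0  1  0  1  0  1  0  1  0  1  0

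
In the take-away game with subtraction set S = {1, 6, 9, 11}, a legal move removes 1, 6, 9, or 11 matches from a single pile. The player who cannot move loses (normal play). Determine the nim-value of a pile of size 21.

n :  0  1  2  3  4  5  6  7  8  9 10 11 12 13 14 15 16 17 18 19 20 21
G :  0  1  0  1  0  1  2  0  1  2  3  2  0  1  0  1  2  0  1  0  1  2

2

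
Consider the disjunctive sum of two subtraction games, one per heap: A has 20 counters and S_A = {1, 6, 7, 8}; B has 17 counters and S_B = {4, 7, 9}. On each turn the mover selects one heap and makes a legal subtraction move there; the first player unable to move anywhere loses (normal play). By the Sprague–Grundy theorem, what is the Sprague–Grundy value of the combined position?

2

Heap A, S = {1, 6, 7, 8}:
G(0) = 0
G(1) = mex{0} = 1
G(2) = mex{1} = 0
G(3) = mex{0} = 1
G(4) = mex{1} = 0
G(5) = mex{0} = 1
G(6) = mex{1,0} = 2
G(7) = mex{2,1,0} = 3
G(8) = mex{3,0,1,0} = 2
G(9) = mex{2,1,0,1} = 3
G(10) = mex{3,0,1,0} = 2
G(11) = mex{2,1,0,1} = 3
G(12) = mex{3,2,1,0} = 4
G(13) = mex{4,3,2,1} = 0
G(14) = mex{0,2,3,2} = 1
G(15) = mex{1,3,2,3} = 0
G(16) = mex{0,2,3,2} = 1
G(17) = mex{1,3,2,3} = 0
G(18) = mex{0,4,3,2} = 1
G(19) = mex{1,0,4,3} = 2
G(20) = mex{2,1,0,4} = 3
G_A(20) = 3.
Heap B, S = {4, 7, 9}:
n :  0  1  2  3  4  5  6  7  8  9 10 11 12 13 14 15 16 17
G :  0  0  0  0  1  1  1  1  2  2  2  2  3  0  0  0  0  1
G_B(17) = 1.
Combined Grundy value = 3 ⊕ 1 = 2.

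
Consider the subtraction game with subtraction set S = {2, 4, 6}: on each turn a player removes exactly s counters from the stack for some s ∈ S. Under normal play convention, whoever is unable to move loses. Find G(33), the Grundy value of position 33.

0

G(0) = 0
G(1) = mex{} = 0
G(2) = mex{0} = 1
G(3) = mex{0} = 1
G(4) = mex{1,0} = 2
G(5) = mex{1,0} = 2
G(6) = mex{2,1,0} = 3
G(7) = mex{2,1,0} = 3
G(8) = mex{3,2,1} = 0
G(9) = mex{3,2,1} = 0
G(10) = mex{0,3,2} = 1
G(11) = mex{0,3,2} = 1
G(12) = mex{1,0,3} = 2
G(13) = mex{1,0,3} = 2
G(14) = mex{2,1,0} = 3
G(15) = mex{2,1,0} = 3
G(16) = mex{3,2,1} = 0
G(17) = mex{3,2,1} = 0
G(18) = mex{0,3,2} = 1
G(19) = mex{0,3,2} = 1
G(20) = mex{1,0,3} = 2
G(21) = mex{1,0,3} = 2
G(22) = mex{2,1,0} = 3
G(23) = mex{2,1,0} = 3
G(24) = mex{3,2,1} = 0
G(25) = mex{3,2,1} = 0
G(26) = mex{0,3,2} = 1
G(27) = mex{0,3,2} = 1
G(28) = mex{1,0,3} = 2
G(29) = mex{1,0,3} = 2
G(30) = mex{2,1,0} = 3
G(31) = mex{2,1,0} = 3
G(32) = mex{3,2,1} = 0
G(33) = mex{3,2,1} = 0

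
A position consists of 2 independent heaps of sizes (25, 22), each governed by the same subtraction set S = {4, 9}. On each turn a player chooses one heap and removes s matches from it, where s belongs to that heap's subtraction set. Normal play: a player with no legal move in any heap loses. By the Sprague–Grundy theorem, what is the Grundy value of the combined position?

All heaps use S = {4, 9}:
G(0) = 0
G(1) = mex{} = 0
G(2) = mex{} = 0
G(3) = mex{} = 0
G(4) = mex{0} = 1
G(5) = mex{0} = 1
G(6) = mex{0} = 1
G(7) = mex{0} = 1
G(8) = mex{1} = 0
G(9) = mex{1,0} = 2
G(10) = mex{1,0} = 2
G(11) = mex{1,0} = 2
G(12) = mex{0,0} = 1
G(13) = mex{2,1} = 0
G(14) = mex{2,1} = 0
G(15) = mex{2,1} = 0
G(16) = mex{1,1} = 0
G(17) = mex{0,0} = 1
G(18) = mex{0,2} = 1
G(19) = mex{0,2} = 1
G(20) = mex{0,2} = 1
G(21) = mex{1,1} = 0
G(22) = mex{1,0} = 2
G(23) = mex{1,0} = 2
G(24) = mex{1,0} = 2
G(25) = mex{0,0} = 1
Heap A: G(25) = 1.
Heap B: G(22) = 2.
Combined Grundy value = 1 ⊕ 2 = 3.

3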